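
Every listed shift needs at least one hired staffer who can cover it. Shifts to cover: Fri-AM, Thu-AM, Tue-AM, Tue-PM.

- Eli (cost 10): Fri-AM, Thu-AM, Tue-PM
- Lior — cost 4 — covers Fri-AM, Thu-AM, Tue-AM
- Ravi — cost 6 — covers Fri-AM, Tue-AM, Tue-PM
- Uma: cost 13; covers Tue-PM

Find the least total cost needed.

Choose Lior and Ravi: together they cover Fri-AM, Thu-AM, Tue-AM, Tue-PM — every shift.
Total cost: 4 + 6 = 10.
No cover costs less than 10.

10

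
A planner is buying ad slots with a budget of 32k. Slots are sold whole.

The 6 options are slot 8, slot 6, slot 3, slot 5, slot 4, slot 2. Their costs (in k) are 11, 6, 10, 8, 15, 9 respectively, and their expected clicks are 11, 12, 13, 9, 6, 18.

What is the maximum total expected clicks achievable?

This is a 0-1 knapsack instance.
Allowing fractional choices, the relaxed optimum would be about 50.9, but ad slots are indivisible.
slot 8 + slot 3 + slot 2: cost 11 + 10 + 9 = 30 ≤ 32, expected clicks 11 + 13 + 18 = 42.
slot 6 + slot 3 + slot 2: cost 6 + 10 + 9 = 25 ≤ 32, expected clicks 12 + 13 + 18 = 43.
Best is slot 6, slot 3, and slot 2 with total expected clicks 43.

43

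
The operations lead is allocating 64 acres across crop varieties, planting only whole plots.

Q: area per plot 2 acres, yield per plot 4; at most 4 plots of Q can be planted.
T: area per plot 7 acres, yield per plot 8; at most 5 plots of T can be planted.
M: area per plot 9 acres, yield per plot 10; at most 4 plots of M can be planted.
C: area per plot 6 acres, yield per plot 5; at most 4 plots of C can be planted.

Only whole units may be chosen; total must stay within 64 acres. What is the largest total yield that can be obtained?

Q has the best ratio (4/2); taking only Q gives at most 4×4 = 16 (stopped by the supply cap of 4).
Mixing does better — 4×Q, 4×T, and 3×M: area 63 ≤ 64, yield 4·4 + 4·8 + 3·10 = 78.

78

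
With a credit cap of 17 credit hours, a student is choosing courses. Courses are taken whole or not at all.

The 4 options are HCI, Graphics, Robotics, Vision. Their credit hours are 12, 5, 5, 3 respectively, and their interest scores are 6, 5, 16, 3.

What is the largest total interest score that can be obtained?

24

This is a 0-1 knapsack instance.
Take Graphics, Robotics, and Vision: credit hours 5 + 5 + 3 = 13 ≤ 17, interest score 5 + 16 + 3 = 24.
No other feasible combination does better.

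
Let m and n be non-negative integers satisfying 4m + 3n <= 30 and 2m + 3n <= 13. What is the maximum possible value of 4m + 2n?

24

Relaxing integrality, the LP optimum is 26.00 at (m,n) = (6.5, 0), which is not an integer point.
(m,n)=(6,0): 4·6+3·0=24≤30, 2·6+3·0=12≤13, objective 24.
(m,n)=(5,1): 4·5+3·1=23≤30, 2·5+3·1=13≤13, objective 22.
Maximum is 24 at (m,n)=(6,0).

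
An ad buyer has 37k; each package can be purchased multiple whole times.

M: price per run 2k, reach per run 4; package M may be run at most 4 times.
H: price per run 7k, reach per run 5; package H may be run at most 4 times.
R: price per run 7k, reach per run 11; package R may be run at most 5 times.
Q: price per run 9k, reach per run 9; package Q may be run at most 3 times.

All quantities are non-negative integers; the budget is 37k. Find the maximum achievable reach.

M has the best ratio (4/2); taking only M gives at most 4×4 = 16 (stopped by the supply cap of 4).
Mixing does better — 4×M and 4×R: price 36 ≤ 37, reach 4·4 + 4·11 = 60.

60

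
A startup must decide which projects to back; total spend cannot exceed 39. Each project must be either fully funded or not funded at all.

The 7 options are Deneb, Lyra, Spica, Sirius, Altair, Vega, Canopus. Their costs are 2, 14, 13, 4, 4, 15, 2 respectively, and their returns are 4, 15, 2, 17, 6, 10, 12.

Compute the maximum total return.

Treat it as a binary knapsack problem.
Allowing fractional choices, the relaxed optimum would be about 62.7, but projects are indivisible.
Deneb + Lyra + Spica + Sirius + Altair + Canopus: cost 2 + 14 + 13 + 4 + 4 + 2 = 39 ≤ 39, return 4 + 15 + 2 + 17 + 6 + 12 = 56.
Lyra + Sirius + Altair + Vega + Canopus: cost 14 + 4 + 4 + 15 + 2 = 39 ≤ 39, return 15 + 17 + 6 + 10 + 12 = 60.
Deneb + Lyra + Sirius + Vega + Canopus: cost 2 + 14 + 4 + 15 + 2 = 37 ≤ 39, return 4 + 15 + 17 + 10 + 12 = 58.
Best is Lyra, Sirius, Altair, Vega, and Canopus with total return 60.

60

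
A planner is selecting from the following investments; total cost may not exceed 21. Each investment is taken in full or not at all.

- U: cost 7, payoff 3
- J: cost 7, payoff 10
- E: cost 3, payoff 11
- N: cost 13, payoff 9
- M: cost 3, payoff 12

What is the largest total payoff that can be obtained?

Take U, J, E, and M: cost 7 + 7 + 3 + 3 = 20 ≤ 21, payoff 3 + 10 + 11 + 12 = 36.
No other feasible combination does better.

36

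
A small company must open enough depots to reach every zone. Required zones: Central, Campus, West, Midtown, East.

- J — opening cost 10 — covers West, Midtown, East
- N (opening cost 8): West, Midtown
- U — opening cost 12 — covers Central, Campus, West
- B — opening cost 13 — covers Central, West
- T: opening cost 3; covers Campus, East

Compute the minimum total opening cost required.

22

This is a weighted set-cover instance.
The greedy cost-per-new-zone heuristic would pick T, N, and U for 23, but a cheaper cover exists.
Choose J and U: together they cover Central, Campus, West, Midtown, East — every zone.
Total opening cost: 10 + 12 = 22.
No cover costs less than 22.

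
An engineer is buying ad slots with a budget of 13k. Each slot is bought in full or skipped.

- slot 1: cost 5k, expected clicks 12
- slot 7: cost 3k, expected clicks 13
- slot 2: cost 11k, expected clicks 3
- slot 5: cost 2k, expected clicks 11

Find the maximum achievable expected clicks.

36

This is a 0-1 knapsack instance.
Allowing fractional choices, the relaxed optimum would be about 36.8, but ad slots are indivisible.
slot 1 + slot 7 + slot 5: cost 5 + 3 + 2 = 10 ≤ 13, expected clicks 12 + 13 + 11 = 36.
slot 1 + slot 7: cost 5 + 3 = 8 ≤ 13, expected clicks 12 + 13 = 25.
Best is slot 1, slot 7, and slot 5 with total expected clicks 36.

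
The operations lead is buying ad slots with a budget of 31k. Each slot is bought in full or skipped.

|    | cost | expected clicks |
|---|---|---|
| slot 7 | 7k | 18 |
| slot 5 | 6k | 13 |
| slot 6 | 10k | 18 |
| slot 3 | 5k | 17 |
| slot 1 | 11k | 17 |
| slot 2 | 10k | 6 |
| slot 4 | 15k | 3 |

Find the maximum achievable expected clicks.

66

Take slot 7, slot 5, slot 6, and slot 3: cost 7 + 6 + 10 + 5 = 28 ≤ 31, expected clicks 18 + 13 + 18 + 17 = 66.
No other feasible combination does better.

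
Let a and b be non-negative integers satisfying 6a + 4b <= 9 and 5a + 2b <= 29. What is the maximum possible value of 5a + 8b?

16

Relaxing integrality, the LP optimum is 18.00 at (a,b) = (0, 2.25), which is not an integer point.
(a,b)=(0,2): 6·0+4·2=8≤9, 5·0+2·2=4≤29, objective 16.
(a,b)=(0,1): 6·0+4·1=4≤9, 5·0+2·1=2≤29, objective 8.
Maximum is 16 at (a,b)=(0,2).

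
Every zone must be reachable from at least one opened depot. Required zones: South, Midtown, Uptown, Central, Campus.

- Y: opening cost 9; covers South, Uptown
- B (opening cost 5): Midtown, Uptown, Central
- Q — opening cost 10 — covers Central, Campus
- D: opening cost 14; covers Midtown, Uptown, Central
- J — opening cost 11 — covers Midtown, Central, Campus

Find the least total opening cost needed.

20

Choose Y and J: together they cover South, Midtown, Uptown, Central, Campus — every zone.
Total opening cost: 9 + 11 = 20.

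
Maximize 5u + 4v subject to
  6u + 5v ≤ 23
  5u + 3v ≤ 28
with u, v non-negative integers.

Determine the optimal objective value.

(u,v)=(3,1) is feasible, giving 19.
(u,v)=(2,2) is feasible, giving 18.
(u,v)=(3,0) is feasible, giving 15.
(u,v)=(2,1) is feasible, giving 14.
Maximum is 19 at (u,v)=(3,1).

19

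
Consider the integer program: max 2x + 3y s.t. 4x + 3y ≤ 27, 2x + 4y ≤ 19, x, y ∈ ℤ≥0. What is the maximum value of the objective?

16

Relaxing integrality, the LP optimum is 16.80 at (x,y) = (5.1, 2.2), which is not an integer point.
(x,y)=(5,2) is feasible, giving 16.
(x,y)=(6,1) is feasible, giving 15.
(x,y)=(4,2) is feasible, giving 14.
(x,y)=(5,1) is feasible, giving 13.
The best lattice point is (5,2), giving 16.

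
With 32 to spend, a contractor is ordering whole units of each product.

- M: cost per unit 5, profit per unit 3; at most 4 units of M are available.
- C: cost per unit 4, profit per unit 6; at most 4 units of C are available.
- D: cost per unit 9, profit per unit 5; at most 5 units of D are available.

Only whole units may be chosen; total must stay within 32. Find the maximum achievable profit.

3×M and 4×C: cost 31 ≤ 32, profit 3·3 + 4·6 = 33.
1×M, 4×C, and 1×D: cost 30 ≤ 32, profit 1·3 + 4·6 + 1·5 = 32.
Best is 33.

33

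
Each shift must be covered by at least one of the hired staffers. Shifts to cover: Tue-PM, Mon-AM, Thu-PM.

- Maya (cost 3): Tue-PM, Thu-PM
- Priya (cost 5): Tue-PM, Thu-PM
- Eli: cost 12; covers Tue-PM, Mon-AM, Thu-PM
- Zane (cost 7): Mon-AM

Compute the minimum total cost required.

10

Choose Maya and Zane: together they cover Tue-PM, Mon-AM, Thu-PM — every shift.
Total cost: 3 + 7 = 10.
No cover costs less than 10.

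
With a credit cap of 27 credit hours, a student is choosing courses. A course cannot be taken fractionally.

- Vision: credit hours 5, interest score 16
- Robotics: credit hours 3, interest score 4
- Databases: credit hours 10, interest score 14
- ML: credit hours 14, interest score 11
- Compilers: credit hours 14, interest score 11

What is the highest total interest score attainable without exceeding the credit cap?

Take Vision, Robotics, and Databases: credit hours 5 + 3 + 10 = 18 ≤ 27, interest score 16 + 4 + 14 = 34.
No other feasible combination does better.

34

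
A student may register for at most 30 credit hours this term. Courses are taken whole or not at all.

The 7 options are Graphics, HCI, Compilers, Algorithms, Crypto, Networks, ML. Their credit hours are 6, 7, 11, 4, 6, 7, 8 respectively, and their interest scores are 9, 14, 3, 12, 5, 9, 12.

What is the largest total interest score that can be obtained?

Allowing fractional choices, the relaxed optimum would be about 53.4, but courses are indivisible.
Graphics + HCI + Algorithms + ML: credit hours 6 + 7 + 4 + 8 = 25 ≤ 30, interest score 9 + 14 + 12 + 12 = 47.
Graphics + HCI + Algorithms + Crypto + Networks: credit hours 6 + 7 + 4 + 6 + 7 = 30 ≤ 30, interest score 9 + 14 + 12 + 5 + 9 = 49.
Best is Graphics, HCI, Algorithms, Crypto, and Networks with total interest score 49.

49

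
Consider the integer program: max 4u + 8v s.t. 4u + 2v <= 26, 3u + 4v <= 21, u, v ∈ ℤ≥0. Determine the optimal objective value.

The continuous relaxation peaks at (0, 5.25) with value 42.00; rounding to a feasible lattice point costs some objective.
(u,v)=(0,5): 4·0+2·5=10≤26, 3·0+4·5=20≤21, objective 40.
(u,v)=(1,4): 4·1+2·4=12≤26, 3·1+4·4=19≤21, objective 36.
The best lattice point is (0,5), giving 40.

40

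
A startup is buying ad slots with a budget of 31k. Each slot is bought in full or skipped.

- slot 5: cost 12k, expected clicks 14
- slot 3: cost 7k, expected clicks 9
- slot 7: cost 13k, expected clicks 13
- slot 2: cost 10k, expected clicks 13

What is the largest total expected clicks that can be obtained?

Allowing fractional choices, the relaxed optimum would be about 38.0, but ad slots are indivisible.
slot 5 + slot 3 + slot 2: cost 12 + 7 + 10 = 29 ≤ 31, expected clicks 14 + 9 + 13 = 36.
slot 3 + slot 7 + slot 2: cost 7 + 13 + 10 = 30 ≤ 31, expected clicks 9 + 13 + 13 = 35.
slot 5 + slot 2: cost 12 + 10 = 22 ≤ 31, expected clicks 14 + 13 = 27.
Best is slot 5, slot 3, and slot 2 with total expected clicks 36.

36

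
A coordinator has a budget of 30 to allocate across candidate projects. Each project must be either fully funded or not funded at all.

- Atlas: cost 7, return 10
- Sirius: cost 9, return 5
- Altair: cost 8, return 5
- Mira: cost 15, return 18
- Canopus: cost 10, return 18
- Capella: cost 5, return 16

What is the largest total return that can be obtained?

52

This is an integer program with binary decision variables.
Allowing fractional choices, the relaxed optimum would be about 53.6, but projects are indivisible.
Atlas + Altair + Canopus + Capella: cost 7 + 8 + 10 + 5 = 30 ≤ 30, return 10 + 5 + 18 + 16 = 49.
Mira + Canopus + Capella: cost 15 + 10 + 5 = 30 ≤ 30, return 18 + 18 + 16 = 52.
Best is Mira, Canopus, and Capella with total return 52.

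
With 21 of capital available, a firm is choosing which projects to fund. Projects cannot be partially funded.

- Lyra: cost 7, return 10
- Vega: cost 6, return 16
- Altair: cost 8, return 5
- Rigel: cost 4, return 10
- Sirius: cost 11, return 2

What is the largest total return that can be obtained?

Treat it as a binary knapsack problem.
Take Lyra, Vega, and Rigel: cost 7 + 6 + 4 = 17 ≤ 21, return 10 + 16 + 10 = 36.
No other feasible combination does better.

36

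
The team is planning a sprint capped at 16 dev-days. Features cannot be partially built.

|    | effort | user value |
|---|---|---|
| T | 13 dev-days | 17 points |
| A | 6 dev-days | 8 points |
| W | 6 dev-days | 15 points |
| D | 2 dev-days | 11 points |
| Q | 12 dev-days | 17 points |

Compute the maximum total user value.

34

T + D: effort 13 + 2 = 15 ≤ 16, user value 17 + 11 = 28.
A + W + D: effort 6 + 6 + 2 = 14 ≤ 16, user value 8 + 15 + 11 = 34.
D + Q: effort 2 + 12 = 14 ≤ 16, user value 11 + 17 = 28.
Best is A, W, and D with total user value 34.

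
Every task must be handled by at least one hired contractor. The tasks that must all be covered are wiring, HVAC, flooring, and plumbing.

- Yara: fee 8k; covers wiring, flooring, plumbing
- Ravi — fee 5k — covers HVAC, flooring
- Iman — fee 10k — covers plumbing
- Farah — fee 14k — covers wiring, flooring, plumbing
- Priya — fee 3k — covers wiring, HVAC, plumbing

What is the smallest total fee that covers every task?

8

Choose Ravi and Priya: together they cover wiring, HVAC, flooring, plumbing — every task.
Total fee: 5 + 3 = 8.
No cover costs less than 8.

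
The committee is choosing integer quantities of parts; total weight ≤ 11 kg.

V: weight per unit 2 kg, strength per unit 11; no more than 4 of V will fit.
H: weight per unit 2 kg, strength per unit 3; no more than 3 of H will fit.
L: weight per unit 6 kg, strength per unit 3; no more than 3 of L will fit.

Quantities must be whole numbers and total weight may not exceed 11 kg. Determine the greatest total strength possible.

V has the best ratio (11/2); taking only V gives at most 4×11 = 44 (stopped by the supply cap of 4).
Mixing does better — 4×V and 1×H: weight 10 ≤ 11, strength 4·11 + 1·3 = 47.

47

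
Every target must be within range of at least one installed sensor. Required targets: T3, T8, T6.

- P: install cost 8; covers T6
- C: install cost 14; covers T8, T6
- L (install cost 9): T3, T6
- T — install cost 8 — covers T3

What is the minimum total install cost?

The greedy cost-per-new-target heuristic would pick L and C for 23, but a cheaper cover exists.
Choose C and T: together they cover T3, T8, T6 — every target.
Total install cost: 14 + 8 = 22.
No cover costs less than 22.

22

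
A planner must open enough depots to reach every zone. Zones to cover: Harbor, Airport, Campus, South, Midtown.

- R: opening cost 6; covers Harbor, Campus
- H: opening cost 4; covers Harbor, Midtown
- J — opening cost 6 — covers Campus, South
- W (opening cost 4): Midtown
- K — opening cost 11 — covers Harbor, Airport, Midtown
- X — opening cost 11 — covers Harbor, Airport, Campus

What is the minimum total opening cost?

This is a weighted set-cover instance.
The greedy cost-per-new-zone heuristic would pick H, J, and K for 21, but a cheaper cover exists.
Choose J and K: together they cover Harbor, Airport, Campus, South, Midtown — every zone.
Total opening cost: 6 + 11 = 17.
No cover costs less than 17.

17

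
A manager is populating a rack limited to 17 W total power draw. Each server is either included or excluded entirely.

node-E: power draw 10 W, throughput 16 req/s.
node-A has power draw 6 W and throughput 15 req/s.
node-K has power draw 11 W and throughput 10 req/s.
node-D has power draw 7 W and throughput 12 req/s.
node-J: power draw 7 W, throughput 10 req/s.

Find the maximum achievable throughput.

31

This is a 0-1 knapsack instance.
node-E + node-D: power draw 10 + 7 = 17 ≤ 17, throughput 16 + 12 = 28.
node-E + node-A: power draw 10 + 6 = 16 ≤ 17, throughput 16 + 15 = 31.
Best is node-E and node-A with total throughput 31.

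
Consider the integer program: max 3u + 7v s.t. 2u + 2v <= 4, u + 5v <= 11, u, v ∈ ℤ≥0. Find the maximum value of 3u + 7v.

14

(u,v)=(0,2): 2·0+2·2=4≤4, 1·0+5·2=10≤11, objective 14.
(u,v)=(1,1): 2·1+2·1=4≤4, 1·1+5·1=6≤11, objective 10.
(u,v)=(0,1): 2·0+2·1=2≤4, 1·0+5·1=5≤11, objective 7.
Maximum is 14 at (u,v)=(0,2).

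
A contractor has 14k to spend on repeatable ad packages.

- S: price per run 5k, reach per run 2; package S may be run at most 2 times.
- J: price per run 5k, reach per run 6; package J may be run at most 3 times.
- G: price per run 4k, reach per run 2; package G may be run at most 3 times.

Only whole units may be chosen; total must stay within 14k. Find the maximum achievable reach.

This is a bounded integer knapsack.
2×J: price 10 ≤ 14, reach 2·6 = 12.
2×J and 1×G: price 14 ≤ 14, reach 2·6 + 1·2 = 14.
Best is 14.

14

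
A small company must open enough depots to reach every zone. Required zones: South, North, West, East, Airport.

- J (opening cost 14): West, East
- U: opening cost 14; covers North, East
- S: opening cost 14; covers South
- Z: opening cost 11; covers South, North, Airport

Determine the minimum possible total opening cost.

25

This is a weighted set-cover instance.
Choose J and Z: together they cover South, North, West, East, Airport — every zone.
Total opening cost: 14 + 11 = 25.
No cover costs less than 25.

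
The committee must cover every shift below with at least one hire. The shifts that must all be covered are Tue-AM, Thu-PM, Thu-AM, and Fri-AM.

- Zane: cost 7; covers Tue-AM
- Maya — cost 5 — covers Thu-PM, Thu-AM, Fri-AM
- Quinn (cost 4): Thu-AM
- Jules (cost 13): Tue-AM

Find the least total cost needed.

12

Choose Zane and Maya: together they cover Tue-AM, Thu-PM, Thu-AM, Fri-AM — every shift.
Total cost: 7 + 5 = 12.
No cover costs less than 12.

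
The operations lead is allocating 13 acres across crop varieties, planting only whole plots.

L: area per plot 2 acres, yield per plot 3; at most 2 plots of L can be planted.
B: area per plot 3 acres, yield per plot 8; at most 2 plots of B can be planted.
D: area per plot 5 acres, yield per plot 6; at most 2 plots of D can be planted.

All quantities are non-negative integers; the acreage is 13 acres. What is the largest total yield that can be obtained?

B has the best ratio (8/3); taking only B gives at most 2×8 = 16 (stopped by the supply cap of 2).
Mixing does better — 1×L, 2×B, and 1×D: area 13 ≤ 13, yield 1·3 + 2·8 + 1·6 = 25.

25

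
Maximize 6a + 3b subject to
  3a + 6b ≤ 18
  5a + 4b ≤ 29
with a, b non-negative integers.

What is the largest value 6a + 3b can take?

30

Relaxing integrality, the LP optimum is 34.80 at (a,b) = (5.8, 0), which is not an integer point.
(a,b)=(5,0) is feasible, giving 30.
(a,b)=(4,1) is feasible, giving 27.
(a,b)=(4,0) is feasible, giving 24.
The best lattice point is (5,0), giving 30.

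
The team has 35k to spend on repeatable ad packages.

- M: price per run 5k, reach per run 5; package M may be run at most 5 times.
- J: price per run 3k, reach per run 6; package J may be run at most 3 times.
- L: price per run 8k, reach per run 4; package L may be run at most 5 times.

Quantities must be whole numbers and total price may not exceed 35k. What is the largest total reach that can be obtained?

J has the best ratio (6/3); taking only J gives at most 3×6 = 18 (stopped by the supply cap of 3).
Mixing does better — 5×M and 3×J: price 34 ≤ 35, reach 5·5 + 3·6 = 43.

43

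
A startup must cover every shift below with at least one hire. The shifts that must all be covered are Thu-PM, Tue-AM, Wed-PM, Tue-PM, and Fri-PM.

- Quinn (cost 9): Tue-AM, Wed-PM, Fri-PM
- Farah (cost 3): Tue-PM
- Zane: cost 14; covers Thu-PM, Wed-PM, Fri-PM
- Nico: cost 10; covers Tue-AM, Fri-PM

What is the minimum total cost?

26

This is an integer covering problem.
Choose Quinn, Farah, and Zane: together they cover Thu-PM, Tue-AM, Wed-PM, Tue-PM, Fri-PM — every shift.
Total cost: 9 + 3 + 14 = 26.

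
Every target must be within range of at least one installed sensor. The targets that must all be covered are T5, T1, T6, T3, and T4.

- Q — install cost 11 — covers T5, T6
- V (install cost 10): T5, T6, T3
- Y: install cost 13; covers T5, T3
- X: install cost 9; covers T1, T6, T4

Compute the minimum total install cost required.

19

This is a weighted set-cover instance.
Choose V and X: together they cover T5, T1, T6, T3, T4 — every target.
Total install cost: 10 + 9 = 19.
No cover costs less than 19.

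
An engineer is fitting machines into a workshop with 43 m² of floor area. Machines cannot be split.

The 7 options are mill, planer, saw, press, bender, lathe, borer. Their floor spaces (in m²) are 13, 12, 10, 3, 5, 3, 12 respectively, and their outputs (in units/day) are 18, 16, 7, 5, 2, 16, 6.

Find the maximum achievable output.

Take mill, planer, saw, press, and lathe: floor space 13 + 12 + 10 + 3 + 3 = 41 ≤ 43, output 18 + 16 + 7 + 5 + 16 = 62.
No other feasible combination does better.

62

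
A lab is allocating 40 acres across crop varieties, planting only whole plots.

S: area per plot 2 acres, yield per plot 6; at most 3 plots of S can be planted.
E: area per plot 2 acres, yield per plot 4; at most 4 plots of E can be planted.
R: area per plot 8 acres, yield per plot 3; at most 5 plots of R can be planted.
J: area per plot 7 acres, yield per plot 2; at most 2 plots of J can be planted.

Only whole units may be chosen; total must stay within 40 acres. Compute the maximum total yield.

43

Take 3×S, 4×E, and 3×R: area 38 ≤ 40, yield 3·6 + 4·4 + 3·3 = 43.
S has the best ratio (6/2) and is taken to its limit of 3; remaining capacity is filled optimally with the others.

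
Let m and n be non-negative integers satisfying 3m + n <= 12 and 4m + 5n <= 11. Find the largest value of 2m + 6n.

(m,n)=(0,2) is feasible, giving 12.
(m,n)=(1,1) is feasible, giving 8.
No feasible integer point exceeds 12.

12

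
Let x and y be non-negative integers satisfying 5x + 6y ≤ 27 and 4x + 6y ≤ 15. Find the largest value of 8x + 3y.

(x,y)=(3,0) is feasible, giving 24.
(x,y)=(2,1) is feasible, giving 19.
(x,y)=(2,0) is feasible, giving 16.
Maximum is 24 at (x,y)=(3,0).

24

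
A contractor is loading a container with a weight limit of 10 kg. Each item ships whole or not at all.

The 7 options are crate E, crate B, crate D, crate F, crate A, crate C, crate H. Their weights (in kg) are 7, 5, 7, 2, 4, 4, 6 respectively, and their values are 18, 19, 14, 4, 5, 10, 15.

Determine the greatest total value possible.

29

This is an integer program with binary decision variables.
Allowing fractional choices, the relaxed optimum would be about 31.9, but items are indivisible.
crate B + crate C: weight 5 + 4 = 9 ≤ 10, value 19 + 10 = 29.
crate B + crate A: weight 5 + 4 = 9 ≤ 10, value 19 + 5 = 24.
crate C + crate H: weight 4 + 6 = 10 ≤ 10, value 10 + 15 = 25.
Best is crate B and crate C with total value 29.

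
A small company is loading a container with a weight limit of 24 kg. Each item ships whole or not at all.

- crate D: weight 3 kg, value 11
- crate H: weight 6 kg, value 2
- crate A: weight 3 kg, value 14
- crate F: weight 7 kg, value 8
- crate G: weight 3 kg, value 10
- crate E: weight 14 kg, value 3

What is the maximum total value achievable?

crate D + crate A + crate F + crate G: weight 3 + 3 + 7 + 3 = 16 ≤ 24, value 11 + 14 + 8 + 10 = 43.
crate D + crate H + crate A + crate F + crate G: weight 3 + 6 + 3 + 7 + 3 = 22 ≤ 24, value 11 + 2 + 14 + 8 + 10 = 45.
Best is crate D, crate H, crate A, crate F, and crate G with total value 45.

45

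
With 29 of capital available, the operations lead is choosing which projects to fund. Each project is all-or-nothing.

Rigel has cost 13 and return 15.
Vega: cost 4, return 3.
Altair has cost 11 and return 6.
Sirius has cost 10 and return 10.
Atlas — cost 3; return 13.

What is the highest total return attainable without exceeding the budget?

38

Allowing fractional choices, the relaxed optimum would be about 40.2, but projects are indivisible.
Rigel + Sirius + Atlas: cost 13 + 10 + 3 = 26 ≤ 29, return 15 + 10 + 13 = 38.
Rigel + Altair + Atlas: cost 13 + 11 + 3 = 27 ≤ 29, return 15 + 6 + 13 = 34.
Vega + Altair + Sirius + Atlas: cost 4 + 11 + 10 + 3 = 28 ≤ 29, return 3 + 6 + 10 + 13 = 32.
Best is Rigel, Sirius, and Atlas with total return 38.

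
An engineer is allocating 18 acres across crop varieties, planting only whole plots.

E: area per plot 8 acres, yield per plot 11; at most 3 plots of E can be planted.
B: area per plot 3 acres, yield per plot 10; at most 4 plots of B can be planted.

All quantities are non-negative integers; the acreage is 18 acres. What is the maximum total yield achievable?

41

Take 1×E and 3×B: area 17 ≤ 18, yield 1·11 + 3·10 = 41.
No other integer combination yields more.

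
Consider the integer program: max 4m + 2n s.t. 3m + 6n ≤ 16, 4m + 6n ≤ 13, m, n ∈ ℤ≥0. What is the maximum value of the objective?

12

The continuous relaxation peaks at (3.25, 0) with value 13.00; rounding to a feasible lattice point costs some objective.
(m,n)=(3,0): 3·3+6·0=9≤16, 4·3+6·0=12≤13, objective 12.
(m,n)=(2,0): 3·2+6·0=6≤16, 4·2+6·0=8≤13, objective 8.
Maximum is 12 at (m,n)=(3,0).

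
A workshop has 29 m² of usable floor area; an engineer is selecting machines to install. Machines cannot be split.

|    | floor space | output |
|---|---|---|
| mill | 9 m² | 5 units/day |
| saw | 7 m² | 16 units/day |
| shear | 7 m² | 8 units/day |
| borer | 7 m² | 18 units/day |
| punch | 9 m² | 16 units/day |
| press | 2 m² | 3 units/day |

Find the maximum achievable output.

This is a 0-1 knapsack instance.
Allowing fractional choices, the relaxed optimum would be about 57.6, but machines are indivisible.
saw + borer + punch: floor space 7 + 7 + 9 = 23 ≤ 29, output 16 + 18 + 16 = 50.
saw + borer + punch + press: floor space 7 + 7 + 9 + 2 = 25 ≤ 29, output 16 + 18 + 16 + 3 = 53.
saw + shear + borer + press: floor space 7 + 7 + 7 + 2 = 23 ≤ 29, output 16 + 8 + 18 + 3 = 45.
Best is saw, borer, punch, and press with total output 53.

53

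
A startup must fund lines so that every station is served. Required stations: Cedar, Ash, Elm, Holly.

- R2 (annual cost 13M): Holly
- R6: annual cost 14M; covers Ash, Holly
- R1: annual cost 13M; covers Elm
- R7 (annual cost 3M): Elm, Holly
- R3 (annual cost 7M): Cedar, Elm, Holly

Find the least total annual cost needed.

21

The greedy cost-per-new-station heuristic would pick R7, R3, and R6 for 24, but a cheaper cover exists.
Choose R6 and R3: together they cover Cedar, Ash, Elm, Holly — every station.
Total annual cost: 14 + 7 = 21.
No cover costs less than 21.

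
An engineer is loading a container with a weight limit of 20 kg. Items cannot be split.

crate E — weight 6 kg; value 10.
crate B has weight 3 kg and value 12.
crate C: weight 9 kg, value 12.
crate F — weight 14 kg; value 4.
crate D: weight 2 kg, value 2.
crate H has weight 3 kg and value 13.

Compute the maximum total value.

Allowing fractional choices, the relaxed optimum would be about 45.7, but items are indivisible.
crate B + crate C + crate D + crate H: weight 3 + 9 + 2 + 3 = 17 ≤ 20, value 12 + 12 + 2 + 13 = 39.
crate E + crate B + crate D + crate H: weight 6 + 3 + 2 + 3 = 14 ≤ 20, value 10 + 12 + 2 + 13 = 37.
crate B + crate C + crate H: weight 3 + 9 + 3 = 15 ≤ 20, value 12 + 12 + 13 = 37.
Best is crate B, crate C, crate D, and crate H with total value 39.

39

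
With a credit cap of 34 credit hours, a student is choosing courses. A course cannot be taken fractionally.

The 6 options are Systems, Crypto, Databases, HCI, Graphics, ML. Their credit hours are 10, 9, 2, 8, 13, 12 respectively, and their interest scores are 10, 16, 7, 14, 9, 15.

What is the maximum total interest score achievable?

52

Systems + Crypto + Databases + HCI: credit hours 10 + 9 + 2 + 8 = 29 ≤ 34, interest score 10 + 16 + 7 + 14 = 47.
Systems + Crypto + Databases + ML: credit hours 10 + 9 + 2 + 12 = 33 ≤ 34, interest score 10 + 16 + 7 + 15 = 48.
Crypto + Databases + HCI + ML: credit hours 9 + 2 + 8 + 12 = 31 ≤ 34, interest score 16 + 7 + 14 + 15 = 52.
Best is Crypto, Databases, HCI, and ML with total interest score 52.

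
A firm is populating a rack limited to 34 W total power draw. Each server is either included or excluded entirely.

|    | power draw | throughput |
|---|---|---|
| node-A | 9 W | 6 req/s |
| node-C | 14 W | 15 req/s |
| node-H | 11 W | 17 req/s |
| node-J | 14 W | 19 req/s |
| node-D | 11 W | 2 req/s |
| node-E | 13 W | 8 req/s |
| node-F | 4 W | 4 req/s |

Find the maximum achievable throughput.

node-H + node-J + node-F: power draw 11 + 14 + 4 = 29 ≤ 34, throughput 17 + 19 + 4 = 40.
node-A + node-H + node-J: power draw 9 + 11 + 14 = 34 ≤ 34, throughput 6 + 17 + 19 = 42.
Best is node-A, node-H, and node-J with total throughput 42.

42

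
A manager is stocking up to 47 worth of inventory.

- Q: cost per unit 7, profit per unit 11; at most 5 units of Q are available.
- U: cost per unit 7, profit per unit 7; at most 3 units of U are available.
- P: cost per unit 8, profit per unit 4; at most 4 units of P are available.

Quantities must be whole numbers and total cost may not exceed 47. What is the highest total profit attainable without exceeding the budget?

5×Q and 1×U: cost 42 ≤ 47, profit 5·11 + 1·7 = 62.
5×Q and 1×P: cost 43 ≤ 47, profit 5·11 + 1·4 = 59.
Best is 62.

62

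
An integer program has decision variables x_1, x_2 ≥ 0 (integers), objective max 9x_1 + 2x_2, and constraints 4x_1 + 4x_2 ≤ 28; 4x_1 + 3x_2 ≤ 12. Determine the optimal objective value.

(x_1,x_2)=(3,0): 4·3+4·0=12≤28, 4·3+3·0=12≤12, objective 27.
(x_1,x_2)=(2,1): 4·2+4·1=12≤28, 4·2+3·1=11≤12, objective 20.
(x_1,x_2)=(2,0): 4·2+4·0=8≤28, 4·2+3·0=8≤12, objective 18.
No feasible integer point exceeds 27.

27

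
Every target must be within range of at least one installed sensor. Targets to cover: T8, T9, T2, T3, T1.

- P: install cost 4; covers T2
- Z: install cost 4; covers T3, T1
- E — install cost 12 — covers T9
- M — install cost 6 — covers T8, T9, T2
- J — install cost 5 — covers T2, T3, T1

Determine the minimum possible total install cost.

This is a weighted set-cover instance.
The greedy cost-per-new-target heuristic would pick J and M for 11, but a cheaper cover exists.
Choose Z and M: together they cover T8, T9, T2, T3, T1 — every target.
Total install cost: 4 + 6 = 10.
No cover costs less than 10.

10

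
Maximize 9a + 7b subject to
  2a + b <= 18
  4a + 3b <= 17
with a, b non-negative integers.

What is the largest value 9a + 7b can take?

39

Relaxing integrality, the LP optimum is 39.67 at (a,b) = (0, 5.67), which is not an integer point.
(a,b)=(2,3) is feasible, giving 39.
(a,b)=(1,4) is feasible, giving 37.
(a,b)=(0,5) is feasible, giving 35.
The best lattice point is (2,3), giving 39.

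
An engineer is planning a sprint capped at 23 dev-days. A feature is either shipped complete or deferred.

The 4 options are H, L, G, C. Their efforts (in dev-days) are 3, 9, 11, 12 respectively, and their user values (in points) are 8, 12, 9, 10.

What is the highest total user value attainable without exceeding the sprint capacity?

L + G: effort 9 + 11 = 20 ≤ 23, user value 12 + 9 = 21.
H + L + G: effort 3 + 9 + 11 = 23 ≤ 23, user value 8 + 12 + 9 = 29.
L + C: effort 9 + 12 = 21 ≤ 23, user value 12 + 10 = 22.
Best is H, L, and G with total user value 29.

29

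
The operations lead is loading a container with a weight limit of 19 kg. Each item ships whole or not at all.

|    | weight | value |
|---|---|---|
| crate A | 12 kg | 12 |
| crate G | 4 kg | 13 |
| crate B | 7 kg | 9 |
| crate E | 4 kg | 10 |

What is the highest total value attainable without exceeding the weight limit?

32

Allowing fractional choices, the relaxed optimum would be about 36.0, but items are indivisible.
crate G + crate B + crate E: weight 4 + 7 + 4 = 15 ≤ 19, value 13 + 9 + 10 = 32.
crate A + crate G: weight 12 + 4 = 16 ≤ 19, value 12 + 13 = 25.
crate G + crate E: weight 4 + 4 = 8 ≤ 19, value 13 + 10 = 23.
Best is crate G, crate B, and crate E with total value 32.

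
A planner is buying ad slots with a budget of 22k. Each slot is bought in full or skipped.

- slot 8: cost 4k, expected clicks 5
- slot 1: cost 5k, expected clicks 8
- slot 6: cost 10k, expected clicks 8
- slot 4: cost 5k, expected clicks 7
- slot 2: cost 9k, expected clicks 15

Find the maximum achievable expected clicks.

30

Take slot 1, slot 4, and slot 2: cost 5 + 5 + 9 = 19 ≤ 22, expected clicks 8 + 7 + 15 = 30.
No other feasible combination does better.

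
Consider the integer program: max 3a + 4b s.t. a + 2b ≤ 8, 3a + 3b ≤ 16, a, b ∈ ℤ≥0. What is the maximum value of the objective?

18

(a,b)=(2,3): 1·2+2·3=8≤8, 3·2+3·3=15≤16, objective 18.
(a,b)=(3,2): 1·3+2·2=7≤8, 3·3+3·2=15≤16, objective 17.
Maximum is 18 at (a,b)=(2,3).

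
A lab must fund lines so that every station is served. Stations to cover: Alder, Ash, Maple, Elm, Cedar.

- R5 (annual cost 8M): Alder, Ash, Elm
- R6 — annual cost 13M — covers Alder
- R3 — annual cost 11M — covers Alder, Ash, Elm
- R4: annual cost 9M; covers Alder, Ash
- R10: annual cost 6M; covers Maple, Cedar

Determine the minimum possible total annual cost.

Choose R5 and R10: together they cover Alder, Ash, Maple, Elm, Cedar — every station.
Total annual cost: 8 + 6 = 14.
No cover costs less than 14.

14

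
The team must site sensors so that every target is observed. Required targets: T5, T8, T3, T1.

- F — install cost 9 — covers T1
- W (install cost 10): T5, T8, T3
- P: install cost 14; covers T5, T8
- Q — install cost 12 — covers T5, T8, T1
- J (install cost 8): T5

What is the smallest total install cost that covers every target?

19

This is an integer covering problem.
Choose F and W: together they cover T5, T8, T3, T1 — every target.
Total install cost: 9 + 10 = 19.
No cover costs less than 19.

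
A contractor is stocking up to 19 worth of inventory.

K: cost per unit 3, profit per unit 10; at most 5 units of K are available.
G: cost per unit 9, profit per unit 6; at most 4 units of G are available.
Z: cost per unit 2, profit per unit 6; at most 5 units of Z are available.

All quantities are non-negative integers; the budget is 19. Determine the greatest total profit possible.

62

K has the best ratio (10/3); taking only K gives at most 5×10 = 50 (stopped by the supply cap of 5).
Mixing does better — 5×K and 2×Z: cost 19 ≤ 19, profit 5·10 + 2·6 = 62.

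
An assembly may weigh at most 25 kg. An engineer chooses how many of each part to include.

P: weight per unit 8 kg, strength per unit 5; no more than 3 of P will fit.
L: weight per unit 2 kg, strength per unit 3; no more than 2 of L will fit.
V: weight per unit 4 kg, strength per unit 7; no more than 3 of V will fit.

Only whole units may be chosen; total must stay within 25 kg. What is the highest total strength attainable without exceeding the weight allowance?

32

This is a bounded integer knapsack.
V has the best ratio (7/4); taking only V gives at most 3×7 = 21 (stopped by the supply cap of 3).
Mixing does better — 1×P, 2×L, and 3×V: weight 24 ≤ 25, strength 1·5 + 2·3 + 3·7 = 32.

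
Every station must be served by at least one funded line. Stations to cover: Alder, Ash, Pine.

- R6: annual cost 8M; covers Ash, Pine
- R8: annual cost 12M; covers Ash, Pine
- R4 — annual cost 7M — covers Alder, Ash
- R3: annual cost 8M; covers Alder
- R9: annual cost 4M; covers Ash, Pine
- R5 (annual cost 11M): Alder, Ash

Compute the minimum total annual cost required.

Choose R4 and R9: together they cover Alder, Ash, Pine — every station.
Total annual cost: 7 + 4 = 11.

11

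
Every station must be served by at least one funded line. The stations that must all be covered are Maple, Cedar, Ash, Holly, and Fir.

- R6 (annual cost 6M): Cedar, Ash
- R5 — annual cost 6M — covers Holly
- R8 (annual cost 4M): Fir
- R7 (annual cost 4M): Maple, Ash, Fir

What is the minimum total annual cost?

16

Choose R6, R5, and R7: together they cover Maple, Cedar, Ash, Holly, Fir — every station.
Total annual cost: 6 + 6 + 4 = 16.
No cover costs less than 16.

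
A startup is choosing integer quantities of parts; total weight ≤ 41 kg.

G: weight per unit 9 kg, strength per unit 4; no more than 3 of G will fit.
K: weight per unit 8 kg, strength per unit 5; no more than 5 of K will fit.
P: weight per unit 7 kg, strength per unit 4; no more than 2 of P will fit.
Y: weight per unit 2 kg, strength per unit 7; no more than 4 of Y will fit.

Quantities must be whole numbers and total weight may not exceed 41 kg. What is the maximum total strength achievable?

Y has the best ratio (7/2); taking only Y gives at most 4×7 = 28 (stopped by the supply cap of 4).
Mixing does better — 4×K and 4×Y: weight 40 ≤ 41, strength 4·5 + 4·7 = 48.

48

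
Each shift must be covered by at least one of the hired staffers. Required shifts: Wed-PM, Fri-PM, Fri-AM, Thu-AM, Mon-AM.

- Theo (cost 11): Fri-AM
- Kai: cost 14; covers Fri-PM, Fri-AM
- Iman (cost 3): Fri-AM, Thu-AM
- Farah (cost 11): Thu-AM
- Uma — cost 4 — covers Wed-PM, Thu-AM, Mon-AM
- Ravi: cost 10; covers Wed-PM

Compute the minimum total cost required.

The greedy cost-per-new-shift heuristic would pick Uma, Iman, and Kai for 21, but a cheaper cover exists.
Choose Kai and Uma: together they cover Wed-PM, Fri-PM, Fri-AM, Thu-AM, Mon-AM — every shift.
Total cost: 14 + 4 = 18.
No cover costs less than 18.

18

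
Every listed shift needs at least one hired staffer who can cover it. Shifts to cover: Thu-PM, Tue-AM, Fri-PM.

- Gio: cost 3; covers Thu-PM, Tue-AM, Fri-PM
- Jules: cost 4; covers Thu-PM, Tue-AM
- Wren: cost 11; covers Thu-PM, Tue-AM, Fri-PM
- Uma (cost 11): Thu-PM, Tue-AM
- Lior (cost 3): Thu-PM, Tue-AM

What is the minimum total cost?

3

Gio alone covers Thu-PM, Tue-AM, Fri-PM — every shift.
Total cost: 3.
No cover costs less than 3.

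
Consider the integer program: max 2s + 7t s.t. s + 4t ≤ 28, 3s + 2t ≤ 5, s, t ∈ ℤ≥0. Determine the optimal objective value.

14

Relaxing integrality, the LP optimum is 17.50 at (s,t) = (0, 2.5), which is not an integer point.
(s,t)=(0,2): 1·0+4·2=8≤28, 3·0+2·2=4≤5, objective 14.
(s,t)=(1,1): 1·1+4·1=5≤28, 3·1+2·1=5≤5, objective 9.
No feasible integer point exceeds 14.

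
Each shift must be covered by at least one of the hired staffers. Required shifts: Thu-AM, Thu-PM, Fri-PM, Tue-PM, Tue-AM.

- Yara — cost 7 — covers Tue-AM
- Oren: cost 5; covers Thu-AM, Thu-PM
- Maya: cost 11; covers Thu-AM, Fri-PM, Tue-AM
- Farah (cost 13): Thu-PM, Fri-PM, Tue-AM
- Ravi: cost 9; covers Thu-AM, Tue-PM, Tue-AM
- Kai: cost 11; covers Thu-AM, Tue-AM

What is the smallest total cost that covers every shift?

This is a weighted set-cover instance.
Choose Farah and Ravi: together they cover Thu-AM, Thu-PM, Fri-PM, Tue-PM, Tue-AM — every shift.
Total cost: 13 + 9 = 22.

22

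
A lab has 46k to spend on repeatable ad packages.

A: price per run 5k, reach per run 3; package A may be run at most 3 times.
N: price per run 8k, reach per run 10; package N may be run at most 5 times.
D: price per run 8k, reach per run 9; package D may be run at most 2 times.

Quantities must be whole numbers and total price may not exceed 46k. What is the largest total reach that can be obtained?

N has the best ratio (10/8); taking only N gives at most 5×10 = 50 (stopped by the price limit).
Mixing does better — 1×A and 5×N: price 45 ≤ 46, reach 1·3 + 5·10 = 53.

53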